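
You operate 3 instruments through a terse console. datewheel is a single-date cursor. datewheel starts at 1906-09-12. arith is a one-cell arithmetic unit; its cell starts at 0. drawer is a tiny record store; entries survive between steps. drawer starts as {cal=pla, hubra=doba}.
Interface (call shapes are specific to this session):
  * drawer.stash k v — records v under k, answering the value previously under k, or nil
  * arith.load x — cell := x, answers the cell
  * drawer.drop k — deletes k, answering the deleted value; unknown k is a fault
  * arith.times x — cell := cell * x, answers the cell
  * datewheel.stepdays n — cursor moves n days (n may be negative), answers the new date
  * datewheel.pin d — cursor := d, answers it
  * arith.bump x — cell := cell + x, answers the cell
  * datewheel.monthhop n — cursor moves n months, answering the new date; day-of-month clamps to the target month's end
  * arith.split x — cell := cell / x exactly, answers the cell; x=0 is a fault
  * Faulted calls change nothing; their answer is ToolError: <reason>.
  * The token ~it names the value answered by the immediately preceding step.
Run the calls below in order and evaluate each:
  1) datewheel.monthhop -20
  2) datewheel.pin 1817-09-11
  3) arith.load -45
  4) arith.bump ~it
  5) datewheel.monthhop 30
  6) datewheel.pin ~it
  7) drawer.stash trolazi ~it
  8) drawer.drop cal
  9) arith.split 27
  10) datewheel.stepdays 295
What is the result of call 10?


Invoking datewheel.monthhop with n='-20', and get 1905-01-12.
I run datewheel.pin with d='1817-09-11', giving 1817-09-11.
I try arith.load with x='-45', and observe -45.
I call arith.bump with x='~it', and observe -90.
I try datewheel.monthhop with n='30', → 1820-03-11.
Then datewheel.pin with d='~it', and get 1820-03-11.
Calling drawer.stash with k='trolazi', v='~it', and get nil.
Invoking drawer.drop with k='cal': pla.
I invoke arith.split with x='27', and see -10/3.
I call datewheel.stepdays with n='295', — result: 1820-12-31.

Answer: 1820-12-31


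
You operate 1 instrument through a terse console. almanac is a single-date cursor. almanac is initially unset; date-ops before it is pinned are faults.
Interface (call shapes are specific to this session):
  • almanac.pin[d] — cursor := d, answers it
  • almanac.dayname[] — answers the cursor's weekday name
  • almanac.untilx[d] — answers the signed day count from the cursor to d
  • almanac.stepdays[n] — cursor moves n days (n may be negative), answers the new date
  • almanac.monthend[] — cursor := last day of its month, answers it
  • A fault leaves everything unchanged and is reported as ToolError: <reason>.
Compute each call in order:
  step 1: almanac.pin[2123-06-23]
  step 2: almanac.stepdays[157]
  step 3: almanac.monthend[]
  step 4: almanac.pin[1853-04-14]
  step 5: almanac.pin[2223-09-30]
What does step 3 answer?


Answer: 2123-11-30

Derivation:
>>> almanac.pin d='2123-06-23'
[out] 2123-06-23
>>> almanac.stepdays n='157'
[out] 2123-11-27
>>> almanac.monthend
[out] 2123-11-30
>>> almanac.pin d='1853-04-14'
[out] 1853-04-14
>>> almanac.pin d='2223-09-30'
[out] 2223-09-30


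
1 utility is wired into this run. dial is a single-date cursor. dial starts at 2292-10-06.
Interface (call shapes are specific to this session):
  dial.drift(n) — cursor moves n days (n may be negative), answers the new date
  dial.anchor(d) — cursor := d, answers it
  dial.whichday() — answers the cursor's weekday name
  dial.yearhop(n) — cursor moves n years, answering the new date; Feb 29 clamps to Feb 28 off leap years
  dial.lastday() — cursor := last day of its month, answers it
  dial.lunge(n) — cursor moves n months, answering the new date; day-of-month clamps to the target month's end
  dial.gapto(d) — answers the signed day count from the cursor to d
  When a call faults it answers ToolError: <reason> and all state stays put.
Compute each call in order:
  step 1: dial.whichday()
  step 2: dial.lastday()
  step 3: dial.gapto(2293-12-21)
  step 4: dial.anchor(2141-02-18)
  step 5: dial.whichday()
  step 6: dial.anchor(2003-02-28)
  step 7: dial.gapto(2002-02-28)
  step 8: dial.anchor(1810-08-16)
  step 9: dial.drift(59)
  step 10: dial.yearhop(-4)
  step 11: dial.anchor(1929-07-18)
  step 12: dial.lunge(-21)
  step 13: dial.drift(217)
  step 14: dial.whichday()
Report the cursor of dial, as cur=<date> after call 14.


$ whichday
= Thursday
$ lastday
= 2292-10-31
$ gapto 2293-12-21
= 416
$ anchor 2141-02-18
= 2141-02-18
$ whichday
= Saturday
$ anchor 2003-02-28
= 2003-02-28
$ gapto 2002-02-28
= -365
$ anchor 1810-08-16
= 1810-08-16
$ drift 59
= 1810-10-14
$ yearhop -4
= 1806-10-14
$ anchor 1929-07-18
= 1929-07-18
$ lunge -21
= 1927-10-18
$ drift 217
= 1928-05-22
$ whichday
= Tuesday

Answer: cur=1928-05-22


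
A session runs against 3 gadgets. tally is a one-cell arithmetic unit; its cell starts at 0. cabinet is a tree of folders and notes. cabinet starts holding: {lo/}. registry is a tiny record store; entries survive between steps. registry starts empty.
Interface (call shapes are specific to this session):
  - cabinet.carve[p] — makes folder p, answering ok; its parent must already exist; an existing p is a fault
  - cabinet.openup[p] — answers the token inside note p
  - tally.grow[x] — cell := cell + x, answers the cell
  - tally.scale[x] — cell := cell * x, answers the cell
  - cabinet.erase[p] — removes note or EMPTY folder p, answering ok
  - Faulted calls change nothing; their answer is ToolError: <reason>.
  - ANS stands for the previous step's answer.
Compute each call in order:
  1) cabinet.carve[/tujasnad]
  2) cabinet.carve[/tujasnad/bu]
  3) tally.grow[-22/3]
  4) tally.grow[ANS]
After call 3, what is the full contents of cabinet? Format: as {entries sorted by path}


-- cabinet.carve(p→/tujasnad) : ok
-- cabinet.carve(p→/tujasnad/bu) : ok
-- tally.grow(x→-22/3) : -22/3
-- tally.grow(x→ANS) : -44/3

Answer: {lo/, tujasnad/, tujasnad/bu/}


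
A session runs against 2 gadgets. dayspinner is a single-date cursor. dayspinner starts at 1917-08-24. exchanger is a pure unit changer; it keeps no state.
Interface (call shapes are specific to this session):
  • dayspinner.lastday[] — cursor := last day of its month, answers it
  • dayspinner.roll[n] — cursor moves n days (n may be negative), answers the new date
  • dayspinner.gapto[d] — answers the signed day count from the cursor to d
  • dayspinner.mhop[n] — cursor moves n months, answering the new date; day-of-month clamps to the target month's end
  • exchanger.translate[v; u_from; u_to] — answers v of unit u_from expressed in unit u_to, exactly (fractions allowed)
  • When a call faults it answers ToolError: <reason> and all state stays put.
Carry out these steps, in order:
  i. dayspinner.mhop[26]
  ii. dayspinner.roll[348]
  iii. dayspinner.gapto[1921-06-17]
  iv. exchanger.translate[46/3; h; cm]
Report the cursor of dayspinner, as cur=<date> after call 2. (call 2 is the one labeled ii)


Then dayspinner.mhop(n→26), and observe 1919-10-24.
I call dayspinner.roll(n→348), and observe 1920-10-06.
Now I run dayspinner.gapto(d→1921-06-17), and get 254.
I call exchanger.translate(v→46/3, u_from→h, u_to→cm), and see ToolError: incompatible units.

Answer: cur=1920-10-06


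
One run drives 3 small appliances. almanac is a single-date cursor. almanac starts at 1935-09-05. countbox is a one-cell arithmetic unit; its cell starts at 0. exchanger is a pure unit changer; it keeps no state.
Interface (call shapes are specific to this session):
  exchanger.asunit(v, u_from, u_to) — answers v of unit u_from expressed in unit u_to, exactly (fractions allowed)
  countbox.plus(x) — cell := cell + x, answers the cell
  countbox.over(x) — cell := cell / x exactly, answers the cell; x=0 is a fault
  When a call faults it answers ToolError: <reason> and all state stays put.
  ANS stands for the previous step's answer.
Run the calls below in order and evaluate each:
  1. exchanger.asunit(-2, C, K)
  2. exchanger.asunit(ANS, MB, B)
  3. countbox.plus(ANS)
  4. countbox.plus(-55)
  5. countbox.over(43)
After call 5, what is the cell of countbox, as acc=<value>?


Answer: acc=271149945/43

Derivation:
~$ exchanger.asunit v='-2' u_from='C' u_to='K'
  5423/20
~$ exchanger.asunit v='ANS' u_from='MB' u_to='B'
  271150000
~$ countbox.plus x='ANS'
  271150000
~$ countbox.plus x='-55'
  271149945
~$ countbox.over x='43'
  271149945/43


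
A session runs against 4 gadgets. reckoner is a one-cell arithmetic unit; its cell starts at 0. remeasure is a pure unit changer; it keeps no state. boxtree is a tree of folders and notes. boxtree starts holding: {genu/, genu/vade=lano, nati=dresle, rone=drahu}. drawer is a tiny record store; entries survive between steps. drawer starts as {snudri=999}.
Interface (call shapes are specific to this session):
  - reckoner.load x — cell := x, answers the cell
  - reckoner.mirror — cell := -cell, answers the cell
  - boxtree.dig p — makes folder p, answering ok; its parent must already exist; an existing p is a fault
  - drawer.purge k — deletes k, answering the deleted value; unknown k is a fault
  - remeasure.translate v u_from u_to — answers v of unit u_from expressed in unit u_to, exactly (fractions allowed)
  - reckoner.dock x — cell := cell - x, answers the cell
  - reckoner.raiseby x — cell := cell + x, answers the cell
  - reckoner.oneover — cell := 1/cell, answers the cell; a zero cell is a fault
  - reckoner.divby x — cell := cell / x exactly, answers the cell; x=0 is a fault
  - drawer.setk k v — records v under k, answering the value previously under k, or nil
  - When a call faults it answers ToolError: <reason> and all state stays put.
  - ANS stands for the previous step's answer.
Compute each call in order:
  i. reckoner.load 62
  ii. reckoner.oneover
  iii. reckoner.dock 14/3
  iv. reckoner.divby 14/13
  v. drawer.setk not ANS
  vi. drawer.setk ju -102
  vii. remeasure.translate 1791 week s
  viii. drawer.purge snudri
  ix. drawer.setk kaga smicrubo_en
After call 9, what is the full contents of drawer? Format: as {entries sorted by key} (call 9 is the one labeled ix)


Then reckoner.load with x=62, and see 62.
Now I run reckoner.oneover(), and observe 1/62.
Using reckoner.dock with x=14/3, and observe -865/186.
Invoking reckoner.divby with x=14/13: -11245/2604.
I run drawer.setk with k=not, v=ANS, and see nil.
I call drawer.setk with k=ju, v=-102, yielding nil.
I try remeasure.translate with v=1791, u_from=week, u_to=s, which returns 1083196800.
Now I run drawer.purge with k=snudri, — result: 999.
Now I run drawer.setk with k=kaga, v=smicrubo_en, and observe nil.

Answer: {ju=-102, kaga=smicrubo_en, not=-11245/2604}


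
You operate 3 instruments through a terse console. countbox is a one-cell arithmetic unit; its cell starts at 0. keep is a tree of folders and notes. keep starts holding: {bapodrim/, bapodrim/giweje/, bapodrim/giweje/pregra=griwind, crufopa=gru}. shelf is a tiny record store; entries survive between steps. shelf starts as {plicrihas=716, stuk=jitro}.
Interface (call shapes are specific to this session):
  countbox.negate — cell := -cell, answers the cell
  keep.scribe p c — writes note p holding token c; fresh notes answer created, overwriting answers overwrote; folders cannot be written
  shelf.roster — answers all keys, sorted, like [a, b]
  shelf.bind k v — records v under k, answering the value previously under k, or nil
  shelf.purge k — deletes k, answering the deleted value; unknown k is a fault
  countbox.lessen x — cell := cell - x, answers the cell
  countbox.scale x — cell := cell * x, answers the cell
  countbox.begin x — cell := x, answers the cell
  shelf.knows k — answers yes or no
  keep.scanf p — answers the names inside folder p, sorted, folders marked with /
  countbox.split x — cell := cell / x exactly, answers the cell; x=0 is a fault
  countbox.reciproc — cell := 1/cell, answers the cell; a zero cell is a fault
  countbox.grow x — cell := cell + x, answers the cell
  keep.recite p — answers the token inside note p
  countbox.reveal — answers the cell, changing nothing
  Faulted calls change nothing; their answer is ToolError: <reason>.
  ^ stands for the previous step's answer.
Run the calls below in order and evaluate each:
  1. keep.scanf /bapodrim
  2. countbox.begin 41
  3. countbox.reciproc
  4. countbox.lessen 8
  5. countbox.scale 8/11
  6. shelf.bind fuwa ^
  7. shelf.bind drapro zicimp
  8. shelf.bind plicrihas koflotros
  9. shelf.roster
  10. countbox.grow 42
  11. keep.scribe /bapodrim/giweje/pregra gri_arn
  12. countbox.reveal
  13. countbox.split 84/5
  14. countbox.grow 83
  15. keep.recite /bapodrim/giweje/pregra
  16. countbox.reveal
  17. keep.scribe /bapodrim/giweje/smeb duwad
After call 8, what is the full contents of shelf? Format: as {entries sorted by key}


>> keep.scanf(/bapodrim)
<< [giweje/]
>> countbox.begin(41)
<< 41
>> countbox.reciproc()
<< 1/41
>> countbox.lessen(8)
<< -327/41
>> countbox.scale(8/11)
<< -2616/451
>> shelf.bind(fuwa, ^)
<< nil
>> shelf.bind(drapro, zicimp)
<< nil
>> shelf.bind(plicrihas, koflotros)
<< 716
>> shelf.roster()
<< [drapro, fuwa, plicrihas, stuk]
>> countbox.grow(42)
<< 16326/451
>> keep.scribe(/bapodrim/giweje/pregra, gri_arn)
<< overwrote
>> countbox.reveal()
<< 16326/451
>> countbox.split(84/5)
<< 13605/6314
>> countbox.grow(83)
<< 537667/6314
>> keep.recite(/bapodrim/giweje/pregra)
<< gri_arn
>> countbox.reveal()
<< 537667/6314
>> keep.scribe(/bapodrim/giweje/smeb, duwad)
<< created

Answer: {drapro=zicimp, fuwa=-2616/451, plicrihas=koflotros, stuk=jitro}


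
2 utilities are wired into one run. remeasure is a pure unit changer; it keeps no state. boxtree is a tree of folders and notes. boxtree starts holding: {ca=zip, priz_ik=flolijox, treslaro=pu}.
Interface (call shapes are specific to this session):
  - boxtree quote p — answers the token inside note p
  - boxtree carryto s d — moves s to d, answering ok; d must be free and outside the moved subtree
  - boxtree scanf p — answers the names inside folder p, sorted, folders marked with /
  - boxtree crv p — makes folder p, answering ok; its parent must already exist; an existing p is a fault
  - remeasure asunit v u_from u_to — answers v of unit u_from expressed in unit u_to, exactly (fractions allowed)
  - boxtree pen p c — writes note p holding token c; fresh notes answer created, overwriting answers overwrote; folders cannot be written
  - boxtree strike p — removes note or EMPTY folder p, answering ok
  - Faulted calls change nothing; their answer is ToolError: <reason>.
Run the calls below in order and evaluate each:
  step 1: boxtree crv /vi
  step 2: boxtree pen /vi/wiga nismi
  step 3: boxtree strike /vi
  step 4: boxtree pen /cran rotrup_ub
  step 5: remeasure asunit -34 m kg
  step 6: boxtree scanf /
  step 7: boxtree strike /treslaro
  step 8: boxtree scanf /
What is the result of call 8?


> boxtree crv p=/vi
:: ok
> boxtree pen p=/vi/wiga c=nismi
:: created
> boxtree strike p=/vi
:: ToolError: not empty
> boxtree pen p=/cran c=rotrup_ub
:: created
> remeasure asunit v=-34 u_from=m u_to=kg
:: ToolError: incompatible units
> boxtree scanf p=/
:: [ca, cran, priz_ik, treslaro, vi/]
> boxtree strike p=/treslaro
:: ok
> boxtree scanf p=/
:: [ca, cran, priz_ik, vi/]

Answer: [ca, cran, priz_ik, vi/]


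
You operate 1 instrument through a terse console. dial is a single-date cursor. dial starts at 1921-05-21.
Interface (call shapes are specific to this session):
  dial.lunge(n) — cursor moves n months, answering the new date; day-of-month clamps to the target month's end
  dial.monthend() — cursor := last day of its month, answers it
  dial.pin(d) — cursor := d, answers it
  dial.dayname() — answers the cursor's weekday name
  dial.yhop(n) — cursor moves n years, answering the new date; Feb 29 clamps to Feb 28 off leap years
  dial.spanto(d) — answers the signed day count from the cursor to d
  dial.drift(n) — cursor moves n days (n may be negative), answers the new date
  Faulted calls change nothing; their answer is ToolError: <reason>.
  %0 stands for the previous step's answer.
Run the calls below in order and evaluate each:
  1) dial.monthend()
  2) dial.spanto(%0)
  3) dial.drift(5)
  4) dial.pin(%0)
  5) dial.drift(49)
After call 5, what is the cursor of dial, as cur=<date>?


Answer: cur=1921-07-24

Derivation:
→ dial.monthend()
← 1921-05-31
→ dial.spanto(%0)
← 0
→ dial.drift(5)
← 1921-06-05
→ dial.pin(%0)
← 1921-06-05
→ dial.drift(49)
← 1921-07-24


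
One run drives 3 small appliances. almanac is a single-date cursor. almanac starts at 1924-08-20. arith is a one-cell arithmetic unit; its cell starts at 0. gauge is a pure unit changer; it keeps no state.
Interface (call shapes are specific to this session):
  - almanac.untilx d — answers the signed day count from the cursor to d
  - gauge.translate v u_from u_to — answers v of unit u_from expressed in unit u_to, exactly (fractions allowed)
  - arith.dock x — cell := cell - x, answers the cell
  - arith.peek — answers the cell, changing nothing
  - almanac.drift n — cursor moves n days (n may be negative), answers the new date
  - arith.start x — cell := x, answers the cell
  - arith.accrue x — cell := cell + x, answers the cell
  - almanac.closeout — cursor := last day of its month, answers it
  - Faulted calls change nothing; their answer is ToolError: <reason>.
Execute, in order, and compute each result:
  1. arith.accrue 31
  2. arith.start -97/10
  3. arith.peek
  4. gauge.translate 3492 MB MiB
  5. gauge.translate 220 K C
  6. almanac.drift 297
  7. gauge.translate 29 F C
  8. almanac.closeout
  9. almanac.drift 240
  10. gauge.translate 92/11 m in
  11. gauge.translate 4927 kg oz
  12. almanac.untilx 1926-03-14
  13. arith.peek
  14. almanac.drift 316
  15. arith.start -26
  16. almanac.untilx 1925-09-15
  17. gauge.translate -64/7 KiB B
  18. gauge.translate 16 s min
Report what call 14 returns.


Answer: 1927-01-07

Derivation:
// arith.accrue(x=31) : 31
// arith.start(x=-97/10) : -97/10
// arith.peek() : -97/10
// gauge.translate(v=3492, u_from=MB, u_to=MiB) : 13640625/4096
// gauge.translate(v=220, u_from=K, u_to=C) : -1063/20
// almanac.drift(n=297) : 1925-06-13
// gauge.translate(v=29, u_from=F, u_to=C) : -5/3
// almanac.closeout() : 1925-06-30
// almanac.drift(n=240) : 1926-02-25
// gauge.translate(v=92/11, u_from=m, u_to=in) : 460000/1397
// gauge.translate(v=4927, u_from=kg, u_to=oz) : 7883200000000/45359237
// almanac.untilx(d=1926-03-14) : 17
// arith.peek() : -97/10
// almanac.drift(n=316) : 1927-01-07
// arith.start(x=-26) : -26
// almanac.untilx(d=1925-09-15) : -479
// gauge.translate(v=-64/7, u_from=KiB, u_to=B) : -65536/7
// gauge.translate(v=16, u_from=s, u_to=min) : 4/15


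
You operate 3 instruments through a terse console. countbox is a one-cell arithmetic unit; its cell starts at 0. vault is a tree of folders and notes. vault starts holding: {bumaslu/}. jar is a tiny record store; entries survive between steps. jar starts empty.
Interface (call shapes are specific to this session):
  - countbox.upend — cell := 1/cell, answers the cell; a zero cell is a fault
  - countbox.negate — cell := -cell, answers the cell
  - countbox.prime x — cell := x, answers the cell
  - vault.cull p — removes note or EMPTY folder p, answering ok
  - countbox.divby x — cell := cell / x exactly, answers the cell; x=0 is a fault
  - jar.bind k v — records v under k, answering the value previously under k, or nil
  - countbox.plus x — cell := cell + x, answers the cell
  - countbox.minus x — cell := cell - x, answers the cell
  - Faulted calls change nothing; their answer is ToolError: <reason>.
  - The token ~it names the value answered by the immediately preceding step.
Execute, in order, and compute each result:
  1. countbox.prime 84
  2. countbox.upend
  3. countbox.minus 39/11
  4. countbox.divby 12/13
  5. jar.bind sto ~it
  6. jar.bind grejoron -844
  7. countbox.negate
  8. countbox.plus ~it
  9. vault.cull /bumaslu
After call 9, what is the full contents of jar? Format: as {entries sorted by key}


CALL countbox.prime[x: 84]
RET  84
CALL countbox.upend[]
RET  1/84
CALL countbox.minus[x: 39/11]
RET  -3265/924
CALL countbox.divby[x: 12/13]
RET  -42445/11088
CALL jar.bind[k: sto; v: ~it]
RET  nil
CALL jar.bind[k: grejoron; v: -844]
RET  nil
CALL countbox.negate[]
RET  42445/11088
CALL countbox.plus[x: ~it]
RET  42445/5544
CALL vault.cull[p: /bumaslu]
RET  ok

Answer: {grejoron=-844, sto=-42445/11088}


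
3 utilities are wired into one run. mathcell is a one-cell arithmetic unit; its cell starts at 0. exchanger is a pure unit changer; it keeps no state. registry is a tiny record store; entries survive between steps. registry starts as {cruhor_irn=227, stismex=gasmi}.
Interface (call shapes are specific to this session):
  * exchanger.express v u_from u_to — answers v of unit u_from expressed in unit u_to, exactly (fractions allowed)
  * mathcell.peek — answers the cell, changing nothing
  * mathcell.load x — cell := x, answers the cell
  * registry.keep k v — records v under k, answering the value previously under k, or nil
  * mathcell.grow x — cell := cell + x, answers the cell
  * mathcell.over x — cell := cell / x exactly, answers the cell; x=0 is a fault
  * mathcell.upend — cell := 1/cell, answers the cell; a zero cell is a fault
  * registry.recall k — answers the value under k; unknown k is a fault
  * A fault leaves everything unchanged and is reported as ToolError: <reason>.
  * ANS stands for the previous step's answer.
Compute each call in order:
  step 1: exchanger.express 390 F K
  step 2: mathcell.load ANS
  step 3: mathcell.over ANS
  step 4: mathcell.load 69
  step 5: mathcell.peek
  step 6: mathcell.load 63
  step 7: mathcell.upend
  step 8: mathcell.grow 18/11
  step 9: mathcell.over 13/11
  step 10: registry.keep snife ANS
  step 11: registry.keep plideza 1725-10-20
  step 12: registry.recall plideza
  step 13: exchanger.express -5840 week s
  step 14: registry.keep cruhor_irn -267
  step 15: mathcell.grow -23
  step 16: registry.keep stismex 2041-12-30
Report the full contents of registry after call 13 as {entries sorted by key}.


→ exchanger.express(v=390, u_from=F, u_to=K)
← 84967/180
→ mathcell.load(x=ANS)
← 84967/180
→ mathcell.over(x=ANS)
← 1
→ mathcell.load(x=69)
← 69
→ mathcell.peek()
← 69
→ mathcell.load(x=63)
← 63
→ mathcell.upend()
← 1/63
→ mathcell.grow(x=18/11)
← 1145/693
→ mathcell.over(x=13/11)
← 1145/819
→ registry.keep(k=snife, v=ANS)
← nil
→ registry.keep(k=plideza, v=1725-10-20)
← nil
→ registry.recall(k=plideza)
← 1725-10-20
→ exchanger.express(v=-5840, u_from=week, u_to=s)
← -3532032000
→ registry.keep(k=cruhor_irn, v=-267)
← 227
→ mathcell.grow(x=-23)
← -17692/819
→ registry.keep(k=stismex, v=2041-12-30)
← gasmi

Answer: {cruhor_irn=227, plideza=1725-10-20, snife=1145/819, stismex=gasmi}


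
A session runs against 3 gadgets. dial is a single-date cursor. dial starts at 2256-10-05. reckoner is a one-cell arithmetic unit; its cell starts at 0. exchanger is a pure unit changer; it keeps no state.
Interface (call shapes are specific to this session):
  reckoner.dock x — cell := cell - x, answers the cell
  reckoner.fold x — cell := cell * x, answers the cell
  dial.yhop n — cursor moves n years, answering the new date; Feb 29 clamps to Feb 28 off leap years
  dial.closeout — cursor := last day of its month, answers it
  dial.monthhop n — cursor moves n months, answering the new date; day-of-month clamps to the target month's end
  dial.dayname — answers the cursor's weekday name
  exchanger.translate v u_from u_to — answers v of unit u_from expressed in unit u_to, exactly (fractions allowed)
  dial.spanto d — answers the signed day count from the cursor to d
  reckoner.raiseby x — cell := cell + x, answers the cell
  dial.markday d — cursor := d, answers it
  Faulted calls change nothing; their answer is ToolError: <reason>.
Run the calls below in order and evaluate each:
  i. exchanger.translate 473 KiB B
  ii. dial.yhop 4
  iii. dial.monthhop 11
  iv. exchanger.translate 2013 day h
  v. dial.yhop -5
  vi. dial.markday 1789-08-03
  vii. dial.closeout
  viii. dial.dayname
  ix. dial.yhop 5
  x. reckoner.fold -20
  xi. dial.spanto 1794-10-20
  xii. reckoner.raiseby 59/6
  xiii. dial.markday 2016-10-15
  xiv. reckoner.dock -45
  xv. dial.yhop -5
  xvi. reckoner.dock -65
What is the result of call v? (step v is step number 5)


>>> translate v→473 u_from→KiB u_to→B
:: 484352
>>> yhop n→4
:: 2260-10-05
>>> monthhop n→11
:: 2261-09-05
>>> translate v→2013 u_from→day u_to→h
:: 48312
>>> yhop n→-5
:: 2256-09-05
>>> markday d→1789-08-03
:: 1789-08-03
>>> closeout
:: 1789-08-31
>>> dayname
:: Monday
>>> yhop n→5
:: 1794-08-31
>>> fold x→-20
:: 0
>>> spanto d→1794-10-20
:: 50
>>> raiseby x→59/6
:: 59/6
>>> markday d→2016-10-15
:: 2016-10-15
>>> dock x→-45
:: 329/6
>>> yhop n→-5
:: 2011-10-15
>>> dock x→-65
:: 719/6

Answer: 2256-09-05


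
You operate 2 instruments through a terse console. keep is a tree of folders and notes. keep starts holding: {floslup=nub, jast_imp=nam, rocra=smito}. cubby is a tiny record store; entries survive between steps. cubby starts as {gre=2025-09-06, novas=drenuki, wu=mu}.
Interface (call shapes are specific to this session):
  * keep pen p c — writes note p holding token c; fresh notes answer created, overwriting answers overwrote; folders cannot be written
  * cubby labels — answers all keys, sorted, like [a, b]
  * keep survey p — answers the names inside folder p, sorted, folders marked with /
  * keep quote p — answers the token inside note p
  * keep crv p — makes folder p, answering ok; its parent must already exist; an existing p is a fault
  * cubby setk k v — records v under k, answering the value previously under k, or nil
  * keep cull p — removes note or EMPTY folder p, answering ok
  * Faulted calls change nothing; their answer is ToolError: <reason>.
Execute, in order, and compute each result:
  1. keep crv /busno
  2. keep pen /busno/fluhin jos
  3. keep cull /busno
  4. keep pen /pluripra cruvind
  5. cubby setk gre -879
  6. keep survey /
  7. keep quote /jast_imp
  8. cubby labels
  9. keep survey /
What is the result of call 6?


Answer: [busno/, floslup, jast_imp, pluripra, rocra]

Derivation:
// keep crv(p: /busno) -> ok
// keep pen(p: /busno/fluhin, c: jos) -> created
// keep cull(p: /busno) -> ToolError: not empty
// keep pen(p: /pluripra, c: cruvind) -> created
// cubby setk(k: gre, v: -879) -> 2025-09-06
// keep survey(p: /) -> [busno/, floslup, jast_imp, pluripra, rocra]
// keep quote(p: /jast_imp) -> nam
// cubby labels() -> [gre, novas, wu]
// keep survey(p: /) -> [busno/, floslup, jast_imp, pluripra, rocra]


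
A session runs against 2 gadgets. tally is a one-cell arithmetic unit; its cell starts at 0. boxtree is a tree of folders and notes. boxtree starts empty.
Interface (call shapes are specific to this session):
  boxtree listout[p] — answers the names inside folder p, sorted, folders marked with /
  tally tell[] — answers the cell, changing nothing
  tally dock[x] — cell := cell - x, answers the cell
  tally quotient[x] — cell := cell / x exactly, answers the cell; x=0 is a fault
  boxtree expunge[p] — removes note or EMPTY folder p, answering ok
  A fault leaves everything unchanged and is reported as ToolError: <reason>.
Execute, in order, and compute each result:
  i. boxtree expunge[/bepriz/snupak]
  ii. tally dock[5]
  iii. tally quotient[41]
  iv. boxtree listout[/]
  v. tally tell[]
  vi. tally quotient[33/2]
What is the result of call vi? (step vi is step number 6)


==> boxtree expunge(p=/bepriz/snupak)
<== ToolError: not found
==> tally dock(x=5)
<== -5
==> tally quotient(x=41)
<== -5/41
==> boxtree listout(p=/)
<== []
==> tally tell()
<== -5/41
==> tally quotient(x=33/2)
<== -10/1353

Answer: -10/1353


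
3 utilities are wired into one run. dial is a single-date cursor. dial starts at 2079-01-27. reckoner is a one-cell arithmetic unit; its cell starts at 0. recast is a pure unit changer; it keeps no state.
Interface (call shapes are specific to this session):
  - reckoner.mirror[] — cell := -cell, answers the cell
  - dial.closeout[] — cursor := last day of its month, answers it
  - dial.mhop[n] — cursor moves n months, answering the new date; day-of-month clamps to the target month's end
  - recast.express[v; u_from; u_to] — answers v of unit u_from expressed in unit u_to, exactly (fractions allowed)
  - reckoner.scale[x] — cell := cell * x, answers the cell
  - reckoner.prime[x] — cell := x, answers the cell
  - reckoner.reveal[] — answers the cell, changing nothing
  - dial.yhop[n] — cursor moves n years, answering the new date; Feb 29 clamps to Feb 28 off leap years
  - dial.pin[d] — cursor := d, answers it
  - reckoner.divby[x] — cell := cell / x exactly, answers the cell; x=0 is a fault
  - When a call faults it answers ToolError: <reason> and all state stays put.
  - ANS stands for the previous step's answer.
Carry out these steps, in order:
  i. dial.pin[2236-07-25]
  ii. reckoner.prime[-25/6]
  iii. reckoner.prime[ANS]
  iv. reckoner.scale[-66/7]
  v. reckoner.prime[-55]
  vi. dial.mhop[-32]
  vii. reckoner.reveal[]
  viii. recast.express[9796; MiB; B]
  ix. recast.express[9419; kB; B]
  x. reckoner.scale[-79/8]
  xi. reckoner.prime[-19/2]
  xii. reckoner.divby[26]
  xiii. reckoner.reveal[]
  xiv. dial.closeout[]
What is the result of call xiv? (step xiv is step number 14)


% dial.pin(d=2236-07-25) == 2236-07-25
% reckoner.prime(x=-25/6) == -25/6
% reckoner.prime(x=ANS) == -25/6
% reckoner.scale(x=-66/7) == 275/7
% reckoner.prime(x=-55) == -55
% dial.mhop(n=-32) == 2233-11-25
% reckoner.reveal() == -55
% recast.express(v=9796, u_from=MiB, u_to=B) == 10271850496
% recast.express(v=9419, u_from=kB, u_to=B) == 9419000
% reckoner.scale(x=-79/8) == 4345/8
% reckoner.prime(x=-19/2) == -19/2
% reckoner.divby(x=26) == -19/52
% reckoner.reveal() == -19/52
% dial.closeout() == 2233-11-30

Answer: 2233-11-30


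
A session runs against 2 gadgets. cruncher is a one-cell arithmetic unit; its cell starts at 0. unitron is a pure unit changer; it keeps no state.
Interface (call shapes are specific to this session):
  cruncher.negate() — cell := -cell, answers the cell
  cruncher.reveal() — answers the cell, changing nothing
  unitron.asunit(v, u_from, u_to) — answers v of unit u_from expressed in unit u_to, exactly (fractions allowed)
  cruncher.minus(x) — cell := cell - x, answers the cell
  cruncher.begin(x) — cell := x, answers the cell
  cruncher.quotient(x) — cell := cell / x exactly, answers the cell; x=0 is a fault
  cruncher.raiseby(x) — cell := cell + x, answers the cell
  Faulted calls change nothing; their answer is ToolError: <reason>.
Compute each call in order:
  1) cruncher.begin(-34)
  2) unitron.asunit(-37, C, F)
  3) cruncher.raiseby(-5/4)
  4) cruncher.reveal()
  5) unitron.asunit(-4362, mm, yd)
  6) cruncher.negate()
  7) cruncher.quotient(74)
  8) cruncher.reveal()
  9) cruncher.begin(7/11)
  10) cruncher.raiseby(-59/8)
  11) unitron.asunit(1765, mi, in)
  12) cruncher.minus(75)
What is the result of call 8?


→ cruncher.begin(x: -34)
← -34
→ unitron.asunit(v: -37, u_from: C, u_to: F)
← -173/5
→ cruncher.raiseby(x: -5/4)
← -141/4
→ cruncher.reveal()
← -141/4
→ unitron.asunit(v: -4362, u_from: mm, u_to: yd)
← -3635/762
→ cruncher.negate()
← 141/4
→ cruncher.quotient(x: 74)
← 141/296
→ cruncher.reveal()
← 141/296
→ cruncher.begin(x: 7/11)
← 7/11
→ cruncher.raiseby(x: -59/8)
← -593/88
→ unitron.asunit(v: 1765, u_from: mi, u_to: in)
← 111830400
→ cruncher.minus(x: 75)
← -7193/88

Answer: 141/296


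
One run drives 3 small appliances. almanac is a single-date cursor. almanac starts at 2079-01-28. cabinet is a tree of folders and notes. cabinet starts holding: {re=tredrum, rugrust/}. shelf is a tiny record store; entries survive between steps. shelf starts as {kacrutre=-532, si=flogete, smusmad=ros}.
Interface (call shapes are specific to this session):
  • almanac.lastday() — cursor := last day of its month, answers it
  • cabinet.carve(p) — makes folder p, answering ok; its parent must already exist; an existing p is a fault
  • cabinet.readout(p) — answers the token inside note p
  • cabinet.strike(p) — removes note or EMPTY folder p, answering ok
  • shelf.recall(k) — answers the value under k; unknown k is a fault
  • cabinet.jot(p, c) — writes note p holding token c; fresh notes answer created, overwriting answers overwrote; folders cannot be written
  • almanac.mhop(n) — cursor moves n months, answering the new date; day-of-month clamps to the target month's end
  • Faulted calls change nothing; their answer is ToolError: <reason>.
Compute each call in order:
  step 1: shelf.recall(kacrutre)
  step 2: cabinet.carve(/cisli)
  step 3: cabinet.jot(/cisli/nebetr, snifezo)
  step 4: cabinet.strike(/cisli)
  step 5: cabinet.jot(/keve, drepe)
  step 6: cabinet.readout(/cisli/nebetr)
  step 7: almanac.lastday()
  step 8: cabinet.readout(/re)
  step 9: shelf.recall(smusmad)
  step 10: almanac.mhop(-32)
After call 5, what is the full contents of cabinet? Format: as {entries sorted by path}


Answer: {cisli/, cisli/nebetr=snifezo, keve=drepe, re=tredrum, rugrust/}

Derivation:
# shelf.recall(k=kacrutre) == -532
# cabinet.carve(p=/cisli) == ok
# cabinet.jot(p=/cisli/nebetr, c=snifezo) == created
# cabinet.strike(p=/cisli) == ToolError: not empty
# cabinet.jot(p=/keve, c=drepe) == created
# cabinet.readout(p=/cisli/nebetr) == snifezo
# almanac.lastday() == 2079-01-31
# cabinet.readout(p=/re) == tredrum
# shelf.recall(k=smusmad) == ros
# almanac.mhop(n=-32) == 2076-05-31


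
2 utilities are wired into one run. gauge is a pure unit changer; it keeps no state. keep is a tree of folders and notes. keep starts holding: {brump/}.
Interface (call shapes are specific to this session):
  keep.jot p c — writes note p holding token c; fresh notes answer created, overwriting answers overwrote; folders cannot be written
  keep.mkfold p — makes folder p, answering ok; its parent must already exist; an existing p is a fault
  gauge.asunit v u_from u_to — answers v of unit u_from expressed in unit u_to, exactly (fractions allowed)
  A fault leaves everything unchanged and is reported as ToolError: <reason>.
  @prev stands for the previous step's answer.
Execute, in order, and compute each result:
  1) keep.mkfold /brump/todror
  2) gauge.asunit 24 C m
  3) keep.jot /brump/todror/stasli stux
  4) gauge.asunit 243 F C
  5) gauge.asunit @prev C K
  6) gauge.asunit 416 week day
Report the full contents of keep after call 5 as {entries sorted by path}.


Answer: {brump/, brump/todror/, brump/todror/stasli=stux}

Derivation:
Calling keep.mkfold passing p='/brump/todror', which returns ok.
I run gauge.asunit passing v='24', u_from='C', u_to='m', → ToolError: incompatible units.
I invoke keep.jot passing p='/brump/todror/stasli', c='stux', — result: created.
Then gauge.asunit passing v='243', u_from='F', u_to='C': 1055/9.
I invoke gauge.asunit passing v='@prev', u_from='C', u_to='K', yielding 70267/180.
Using gauge.asunit passing v='416', u_from='week', u_to='day', and observe 2912.


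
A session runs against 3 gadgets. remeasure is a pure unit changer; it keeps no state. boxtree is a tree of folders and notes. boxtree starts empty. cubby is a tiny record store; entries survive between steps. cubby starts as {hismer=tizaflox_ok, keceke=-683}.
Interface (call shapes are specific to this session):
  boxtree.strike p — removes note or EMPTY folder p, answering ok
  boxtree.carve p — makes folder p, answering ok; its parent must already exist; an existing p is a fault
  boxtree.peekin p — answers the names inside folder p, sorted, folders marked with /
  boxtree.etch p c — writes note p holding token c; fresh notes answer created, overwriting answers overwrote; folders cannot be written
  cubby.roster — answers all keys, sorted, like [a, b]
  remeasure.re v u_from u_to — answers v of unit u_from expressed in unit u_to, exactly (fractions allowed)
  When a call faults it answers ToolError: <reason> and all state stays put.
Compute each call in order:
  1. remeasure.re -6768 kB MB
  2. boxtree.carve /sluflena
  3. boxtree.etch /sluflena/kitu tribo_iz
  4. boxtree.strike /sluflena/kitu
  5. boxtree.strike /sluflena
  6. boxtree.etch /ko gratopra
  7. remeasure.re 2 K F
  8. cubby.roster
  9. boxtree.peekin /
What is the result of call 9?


Answer: [ko]

Derivation:
·→ re(v=-6768, u_from=kB, u_to=MB)
·← -846/125
·→ carve(p=/sluflena)
·← ok
·→ etch(p=/sluflena/kitu, c=tribo_iz)
·← created
·→ strike(p=/sluflena/kitu)
·← ok
·→ strike(p=/sluflena)
·← ok
·→ etch(p=/ko, c=gratopra)
·← created
·→ re(v=2, u_from=K, u_to=F)
·← -45607/100
·→ roster()
·← [hismer, keceke]
·→ peekin(p=/)
·← [ko]


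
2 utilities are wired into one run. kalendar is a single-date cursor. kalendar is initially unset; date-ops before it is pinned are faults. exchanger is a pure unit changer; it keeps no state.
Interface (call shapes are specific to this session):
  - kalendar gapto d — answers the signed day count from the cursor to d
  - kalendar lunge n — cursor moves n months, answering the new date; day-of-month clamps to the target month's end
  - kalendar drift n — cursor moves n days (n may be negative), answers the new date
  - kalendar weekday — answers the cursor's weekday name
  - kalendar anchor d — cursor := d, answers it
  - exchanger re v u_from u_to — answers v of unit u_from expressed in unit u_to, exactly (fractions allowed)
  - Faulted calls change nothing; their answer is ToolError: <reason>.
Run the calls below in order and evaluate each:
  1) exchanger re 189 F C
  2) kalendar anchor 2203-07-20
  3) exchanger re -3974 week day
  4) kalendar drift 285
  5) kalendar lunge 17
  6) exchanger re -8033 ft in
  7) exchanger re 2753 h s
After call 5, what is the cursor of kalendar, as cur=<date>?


Do: exchanger re[189; F; C]
See: 785/9
Do: kalendar anchor[2203-07-20]
See: 2203-07-20
Do: exchanger re[-3974; week; day]
See: -27818
Do: kalendar drift[285]
See: 2204-04-30
Do: kalendar lunge[17]
See: 2205-09-30
Do: exchanger re[-8033; ft; in]
See: -96396
Do: exchanger re[2753; h; s]
See: 9910800

Answer: cur=2205-09-30


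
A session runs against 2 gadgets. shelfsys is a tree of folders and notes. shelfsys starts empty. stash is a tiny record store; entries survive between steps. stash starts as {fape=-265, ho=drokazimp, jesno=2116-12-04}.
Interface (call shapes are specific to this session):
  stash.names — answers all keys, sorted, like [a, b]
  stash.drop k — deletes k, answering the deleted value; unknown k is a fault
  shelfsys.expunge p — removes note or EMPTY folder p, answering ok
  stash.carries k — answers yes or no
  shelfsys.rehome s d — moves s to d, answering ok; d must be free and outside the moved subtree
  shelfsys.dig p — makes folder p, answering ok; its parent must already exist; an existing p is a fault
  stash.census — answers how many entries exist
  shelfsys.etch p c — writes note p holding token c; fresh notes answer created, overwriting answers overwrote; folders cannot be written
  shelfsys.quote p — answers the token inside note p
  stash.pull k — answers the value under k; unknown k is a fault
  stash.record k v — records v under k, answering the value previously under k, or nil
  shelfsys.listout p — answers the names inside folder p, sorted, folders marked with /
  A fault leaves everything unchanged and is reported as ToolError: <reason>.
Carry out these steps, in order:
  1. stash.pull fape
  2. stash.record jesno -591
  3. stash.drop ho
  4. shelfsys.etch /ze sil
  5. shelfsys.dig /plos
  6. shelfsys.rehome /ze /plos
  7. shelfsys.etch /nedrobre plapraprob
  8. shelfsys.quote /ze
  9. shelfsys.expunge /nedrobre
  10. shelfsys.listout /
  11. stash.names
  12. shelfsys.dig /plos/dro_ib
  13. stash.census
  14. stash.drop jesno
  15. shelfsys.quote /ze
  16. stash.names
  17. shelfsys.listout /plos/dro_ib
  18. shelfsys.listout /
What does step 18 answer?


$ stash.pull k→fape
= -265
$ stash.record k→jesno v→-591
= 2116-12-04
$ stash.drop k→ho
= drokazimp
$ shelfsys.etch p→/ze c→sil
= created
$ shelfsys.dig p→/plos
= ok
$ shelfsys.rehome s→/ze d→/plos
= ToolError: exists
$ shelfsys.etch p→/nedrobre c→plapraprob
= created
$ shelfsys.quote p→/ze
= sil
$ shelfsys.expunge p→/nedrobre
= ok
$ shelfsys.listout p→/
= [plos/, ze]
$ stash.names
= [fape, jesno]
$ shelfsys.dig p→/plos/dro_ib
= ok
$ stash.census
= 2
$ stash.drop k→jesno
= -591
$ shelfsys.quote p→/ze
= sil
$ stash.names
= [fape]
$ shelfsys.listout p→/plos/dro_ib
= []
$ shelfsys.listout p→/
= [plos/, ze]

Answer: [plos/, ze]
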